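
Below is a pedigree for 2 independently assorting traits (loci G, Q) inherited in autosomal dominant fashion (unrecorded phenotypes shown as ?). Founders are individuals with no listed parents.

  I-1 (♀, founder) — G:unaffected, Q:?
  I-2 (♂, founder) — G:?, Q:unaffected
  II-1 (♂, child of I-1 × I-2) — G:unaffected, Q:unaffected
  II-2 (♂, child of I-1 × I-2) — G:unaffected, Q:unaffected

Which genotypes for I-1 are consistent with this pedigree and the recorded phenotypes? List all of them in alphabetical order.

I-1 ∈ {gg Qq, gg qq}

G/I-1 un ·: gg
G/I-2 ? ·: gg|Gg
G/II-1 un I-1×I-2: gg
G/II-2 un I-1×I-2: gg
⇒ G over [I-1,I-2,II-1,II-2]: 2 consistent
Q/I-1 ? ·: qq|Qq
Q/I-2 un ·: qq
Q/II-1 un I-1×I-2: qq
Q/II-2 un I-1×I-2: qq
⇒ Q over [I-1,I-2,II-1,II-2]: 2 consistent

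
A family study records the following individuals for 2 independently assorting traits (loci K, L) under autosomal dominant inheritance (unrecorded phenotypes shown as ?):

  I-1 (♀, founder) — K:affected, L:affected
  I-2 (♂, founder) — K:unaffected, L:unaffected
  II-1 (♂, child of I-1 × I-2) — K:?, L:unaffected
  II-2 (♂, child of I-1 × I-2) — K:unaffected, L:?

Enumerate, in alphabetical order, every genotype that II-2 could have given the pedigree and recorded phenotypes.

II-2 ∈ {kk Ll, kk ll}

K/I-1 aff ·: Kk
K/I-2 un ·: kk
K/II-1 ? I-1×I-2: kk|Kk
K/II-2 un I-1×I-2: kk
⇒ K over [I-1,I-2,II-1,II-2]: 2 consistent
L/I-1 aff ·: Ll
L/I-2 un ·: ll
L/II-1 un I-1×I-2: ll
L/II-2 ? I-1×I-2: ll|Ll
⇒ L over [I-1,I-2,II-1,II-2]: 2 consistent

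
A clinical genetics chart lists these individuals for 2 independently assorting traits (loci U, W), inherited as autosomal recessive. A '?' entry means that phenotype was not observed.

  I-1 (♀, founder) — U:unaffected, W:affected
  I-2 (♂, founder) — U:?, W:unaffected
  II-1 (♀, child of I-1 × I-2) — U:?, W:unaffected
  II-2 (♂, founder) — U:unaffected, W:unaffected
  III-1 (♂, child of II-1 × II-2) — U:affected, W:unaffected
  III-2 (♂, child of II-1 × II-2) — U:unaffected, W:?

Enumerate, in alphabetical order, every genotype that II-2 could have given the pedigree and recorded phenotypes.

II-2 ∈ {Uu WW, Uu Ww}

U/I-1 un ·: UU|Uu
U/I-2 ? ·: UU|Uu|uu
U/II-1 ? I-1×I-2: Uu|uu
U/II-2 un ·: Uu
U/III-1 aff II-1×II-2: uu
U/III-2 un II-1×II-2: UU|Uu
⇒ U over [I-1,I-2,II-1,II-2,III-1,III-2]: 12 consistent
W/I-1 aff ·: ww
W/I-2 un ·: WW|Ww
W/II-1 un I-1×I-2: Ww
W/II-2 un ·: WW|Ww
W/III-1 un II-1×II-2: WW|Ww
W/III-2 ? II-1×II-2: WW|Ww|ww
⇒ W over [I-1,I-2,II-1,II-2,III-1,III-2]: 20 consistent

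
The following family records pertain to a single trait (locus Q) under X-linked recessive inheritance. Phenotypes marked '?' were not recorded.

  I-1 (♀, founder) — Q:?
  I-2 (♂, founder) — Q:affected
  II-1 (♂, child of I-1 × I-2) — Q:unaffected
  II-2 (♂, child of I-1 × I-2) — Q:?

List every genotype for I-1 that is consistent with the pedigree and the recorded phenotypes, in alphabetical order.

Q/I-1 ? ·: X^QX^Q|X^QX^q
Q/I-2 aff ·: X^qY
Q/II-1 un I-1×I-2: X^QY
Q/II-2 ? I-1×I-2: X^QY|X^qY
⇒ Q over [I-1,I-2,II-1,II-2]: 3 consistent

I-1 ∈ {X^QX^Q, X^QX^q}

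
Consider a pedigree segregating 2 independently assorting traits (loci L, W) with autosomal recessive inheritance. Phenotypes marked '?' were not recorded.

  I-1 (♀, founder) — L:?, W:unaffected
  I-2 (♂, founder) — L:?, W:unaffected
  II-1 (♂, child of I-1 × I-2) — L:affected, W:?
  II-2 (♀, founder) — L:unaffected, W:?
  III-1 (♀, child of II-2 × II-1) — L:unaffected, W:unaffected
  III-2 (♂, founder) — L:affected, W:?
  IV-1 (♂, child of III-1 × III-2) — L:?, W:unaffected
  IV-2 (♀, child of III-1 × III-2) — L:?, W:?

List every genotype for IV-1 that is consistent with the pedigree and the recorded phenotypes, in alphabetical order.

L/I-1 ? ·: Ll|ll
L/I-2 ? ·: Ll|ll
L/II-1 aff I-1×I-2: ll
L/II-2 un ·: LL|Ll
L/III-1 un II-2×II-1: Ll
L/III-2 aff ·: ll
L/IV-1 ? III-1×III-2: Ll|ll
L/IV-2 ? III-1×III-2: Ll|ll
⇒ L over [I-1,I-2,II-1,II-2,III-1,III-2,IV-1,IV-2]: 32 consistent
W/I-1 un ·: WW|Ww
W/I-2 un ·: WW|Ww
W/II-1 ? I-1×I-2: WW|Ww|ww
W/II-2 ? ·: WW|Ww|ww
W/III-1 un II-2×II-1: WW|Ww
W/III-2 ? ·: WW|Ww|ww
W/IV-1 un III-1×III-2: WW|Ww
W/IV-2 ? III-1×III-2: WW|Ww|ww
⇒ W over [I-1,I-2,II-1,II-2,III-1,III-2,IV-1,IV-2]: 312 consistent

IV-1 ∈ {Ll WW, Ll Ww, ll WW, ll Ww}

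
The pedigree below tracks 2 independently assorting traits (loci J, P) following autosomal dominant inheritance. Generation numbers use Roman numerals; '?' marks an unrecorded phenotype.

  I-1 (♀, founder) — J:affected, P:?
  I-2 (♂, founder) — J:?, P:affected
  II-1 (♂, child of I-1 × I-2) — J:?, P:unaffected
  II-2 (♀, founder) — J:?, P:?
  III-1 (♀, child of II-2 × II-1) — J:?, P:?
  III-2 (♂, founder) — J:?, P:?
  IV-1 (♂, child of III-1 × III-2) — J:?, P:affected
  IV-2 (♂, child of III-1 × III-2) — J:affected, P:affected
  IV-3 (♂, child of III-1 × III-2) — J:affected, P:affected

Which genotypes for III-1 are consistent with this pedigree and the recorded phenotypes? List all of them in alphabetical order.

J/I-1 aff ·: Jj|JJ
J/I-2 ? ·: jj|Jj|JJ
J/II-1 ? I-1×I-2: jj|Jj|JJ
J/II-2 ? ·: jj|Jj|JJ
J/III-1 ? II-2×II-1: jj|Jj|JJ
J/III-2 ? ·: jj|Jj|JJ
J/IV-1 ? III-1×III-2: jj|Jj|JJ
J/IV-2 aff III-1×III-2: Jj|JJ
J/IV-3 aff III-1×III-2: Jj|JJ
⇒ J over [I-1,I-2,II-1,II-2,III-1,III-2,IV-1,IV-2,IV-3]: 816 consistent
P/I-1 ? ·: pp|Pp
P/I-2 aff ·: Pp
P/II-1 un I-1×I-2: pp
P/II-2 ? ·: pp|Pp|PP
P/III-1 ? II-2×II-1: pp|Pp
P/III-2 ? ·: pp|Pp|PP
P/IV-1 aff III-1×III-2: Pp|PP
P/IV-2 aff III-1×III-2: Pp|PP
P/IV-3 aff III-1×III-2: Pp|PP
⇒ P over [I-1,I-2,II-1,II-2,III-1,III-2,IV-1,IV-2,IV-3]: 76 consistent

III-1 ∈ {JJ Pp, JJ pp, Jj Pp, Jj pp, jj Pp, jj pp}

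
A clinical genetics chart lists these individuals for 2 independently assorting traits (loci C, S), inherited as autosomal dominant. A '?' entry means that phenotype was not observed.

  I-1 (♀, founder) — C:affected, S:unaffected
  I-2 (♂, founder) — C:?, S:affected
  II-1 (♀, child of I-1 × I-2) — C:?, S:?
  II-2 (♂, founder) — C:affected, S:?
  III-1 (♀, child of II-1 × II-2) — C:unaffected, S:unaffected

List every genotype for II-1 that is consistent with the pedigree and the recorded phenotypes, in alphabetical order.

II-1 ∈ {Cc Ss, Cc ss, cc Ss, cc ss}

C/I-1 aff ·: Cc|CC
C/I-2 ? ·: cc|Cc|CC
C/II-1 ? I-1×I-2: cc|Cc
C/II-2 aff ·: Cc
C/III-1 un II-1×II-2: cc
⇒ C over [I-1,I-2,II-1,II-2,III-1]: 7 consistent
S/I-1 un ·: ss
S/I-2 aff ·: Ss|SS
S/II-1 ? I-1×I-2: ss|Ss
S/II-2 ? ·: ss|Ss
S/III-1 un II-1×II-2: ss
⇒ S over [I-1,I-2,II-1,II-2,III-1]: 6 consistent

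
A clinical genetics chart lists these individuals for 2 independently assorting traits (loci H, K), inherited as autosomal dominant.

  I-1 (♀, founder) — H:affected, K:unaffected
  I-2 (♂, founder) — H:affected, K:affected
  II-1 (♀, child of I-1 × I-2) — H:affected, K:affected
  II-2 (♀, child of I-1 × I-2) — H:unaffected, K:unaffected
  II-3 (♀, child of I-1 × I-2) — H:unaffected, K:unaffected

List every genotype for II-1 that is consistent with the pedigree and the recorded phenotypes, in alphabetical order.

H/I-1 aff ·: Hh
H/I-2 aff ·: Hh
H/II-1 aff I-1×I-2: Hh|HH
H/II-2 un I-1×I-2: hh
H/II-3 un I-1×I-2: hh
⇒ H over [I-1,I-2,II-1,II-2,II-3]: 2 consistent
K/I-1 un ·: kk
K/I-2 aff ·: Kk
K/II-1 aff I-1×I-2: Kk
K/II-2 un I-1×I-2: kk
K/II-3 un I-1×I-2: kk
⇒ K over [I-1,I-2,II-1,II-2,II-3]: 1 consistent

II-1 ∈ {HH Kk, Hh Kk}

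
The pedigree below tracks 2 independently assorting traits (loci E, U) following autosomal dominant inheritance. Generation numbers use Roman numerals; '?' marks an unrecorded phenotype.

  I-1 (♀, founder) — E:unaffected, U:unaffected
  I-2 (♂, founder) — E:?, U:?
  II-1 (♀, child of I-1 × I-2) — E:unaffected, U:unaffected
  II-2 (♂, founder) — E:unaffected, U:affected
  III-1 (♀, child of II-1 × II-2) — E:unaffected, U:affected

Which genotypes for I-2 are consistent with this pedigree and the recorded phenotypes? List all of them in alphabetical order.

I-2 ∈ {Ee Uu, Ee uu, ee Uu, ee uu}

E/I-1 un ·: ee
E/I-2 ? ·: ee|Ee
E/II-1 un I-1×I-2: ee
E/II-2 un ·: ee
E/III-1 un II-1×II-2: ee
⇒ E over [I-1,I-2,II-1,II-2,III-1]: 2 consistent
U/I-1 un ·: uu
U/I-2 ? ·: uu|Uu
U/II-1 un I-1×I-2: uu
U/II-2 aff ·: Uu|UU
U/III-1 aff II-1×II-2: Uu
⇒ U over [I-1,I-2,II-1,II-2,III-1]: 4 consistent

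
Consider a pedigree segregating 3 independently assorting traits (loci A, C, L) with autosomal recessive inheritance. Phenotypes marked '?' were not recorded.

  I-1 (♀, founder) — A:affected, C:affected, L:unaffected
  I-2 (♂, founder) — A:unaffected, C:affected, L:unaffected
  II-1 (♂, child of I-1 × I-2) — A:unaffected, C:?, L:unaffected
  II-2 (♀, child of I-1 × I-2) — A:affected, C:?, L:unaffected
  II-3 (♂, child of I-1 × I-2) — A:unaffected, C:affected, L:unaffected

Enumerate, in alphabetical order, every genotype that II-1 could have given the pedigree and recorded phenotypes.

II-1 ∈ {Aa cc LL, Aa cc Ll}

A/I-1 aff ·: aa
A/I-2 un ·: Aa
A/II-1 un I-1×I-2: Aa
A/II-2 aff I-1×I-2: aa
A/II-3 un I-1×I-2: Aa
⇒ A over [I-1,I-2,II-1,II-2,II-3]: 1 consistent
C/I-1 aff ·: cc
C/I-2 aff ·: cc
C/II-1 ? I-1×I-2: cc
C/II-2 ? I-1×I-2: cc
C/II-3 aff I-1×I-2: cc
⇒ C over [I-1,I-2,II-1,II-2,II-3]: 1 consistent
L/I-1 un ·: LL|Ll
L/I-2 un ·: LL|Ll
L/II-1 un I-1×I-2: LL|Ll
L/II-2 un I-1×I-2: LL|Ll
L/II-3 un I-1×I-2: LL|Ll
⇒ L over [I-1,I-2,II-1,II-2,II-3]: 25 consistent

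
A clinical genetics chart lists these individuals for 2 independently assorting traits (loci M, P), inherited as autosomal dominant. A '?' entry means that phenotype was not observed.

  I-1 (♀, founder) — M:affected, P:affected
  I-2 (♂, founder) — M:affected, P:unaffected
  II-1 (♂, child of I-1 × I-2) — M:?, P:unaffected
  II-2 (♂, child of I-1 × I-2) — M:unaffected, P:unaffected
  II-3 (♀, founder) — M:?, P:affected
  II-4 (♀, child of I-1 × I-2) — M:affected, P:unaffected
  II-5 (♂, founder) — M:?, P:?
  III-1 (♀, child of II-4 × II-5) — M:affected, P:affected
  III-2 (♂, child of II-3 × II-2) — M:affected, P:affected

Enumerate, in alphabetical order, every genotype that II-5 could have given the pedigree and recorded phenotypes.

M/I-1 aff ·: Mm
M/I-2 aff ·: Mm
M/II-1 ? I-1×I-2: mm|Mm|MM
M/II-2 un I-1×I-2: mm
M/II-3 ? ·: Mm|MM
M/II-4 aff I-1×I-2: Mm|MM
M/II-5 ? ·: mm|Mm|MM
M/III-1 aff II-4×II-5: Mm|MM
M/III-2 aff II-3×II-2: Mm
⇒ M over [I-1,I-2,II-1,II-2,II-3,II-4,II-5,III-1,III-2]: 54 consistent
P/I-1 aff ·: Pp
P/I-2 un ·: pp
P/II-1 un I-1×I-2: pp
P/II-2 un I-1×I-2: pp
P/II-3 aff ·: Pp|PP
P/II-4 un I-1×I-2: pp
P/II-5 ? ·: Pp|PP
P/III-1 aff II-4×II-5: Pp
P/III-2 aff II-3×II-2: Pp
⇒ P over [I-1,I-2,II-1,II-2,II-3,II-4,II-5,III-1,III-2]: 4 consistent

II-5 ∈ {MM PP, MM Pp, Mm PP, Mm Pp, mm PP, mm Pp}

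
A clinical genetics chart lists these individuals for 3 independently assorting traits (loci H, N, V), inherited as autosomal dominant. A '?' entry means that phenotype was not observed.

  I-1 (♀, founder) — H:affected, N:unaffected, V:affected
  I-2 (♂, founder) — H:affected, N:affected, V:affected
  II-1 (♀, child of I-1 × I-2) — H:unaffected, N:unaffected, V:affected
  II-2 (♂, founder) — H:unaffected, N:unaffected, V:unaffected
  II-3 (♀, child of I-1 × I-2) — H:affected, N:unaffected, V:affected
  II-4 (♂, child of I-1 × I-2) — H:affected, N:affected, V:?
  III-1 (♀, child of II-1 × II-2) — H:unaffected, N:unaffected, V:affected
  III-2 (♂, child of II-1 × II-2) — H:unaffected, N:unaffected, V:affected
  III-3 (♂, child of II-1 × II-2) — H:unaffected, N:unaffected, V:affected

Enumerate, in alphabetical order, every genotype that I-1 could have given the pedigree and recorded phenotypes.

I-1 ∈ {Hh nn VV, Hh nn Vv}

H/I-1 aff ·: Hh
H/I-2 aff ·: Hh
H/II-1 un I-1×I-2: hh
H/II-2 un ·: hh
H/II-3 aff I-1×I-2: Hh|HH
H/II-4 aff I-1×I-2: Hh|HH
H/III-1 un II-1×II-2: hh
H/III-2 un II-1×II-2: hh
H/III-3 un II-1×II-2: hh
⇒ H over [I-1,I-2,II-1,II-2,II-3,II-4,III-1,III-2,III-3]: 4 consistent
N/I-1 un ·: nn
N/I-2 aff ·: Nn
N/II-1 un I-1×I-2: nn
N/II-2 un ·: nn
N/II-3 un I-1×I-2: nn
N/II-4 aff I-1×I-2: Nn
N/III-1 un II-1×II-2: nn
N/III-2 un II-1×II-2: nn
N/III-3 un II-1×II-2: nn
⇒ N over [I-1,I-2,II-1,II-2,II-3,II-4,III-1,III-2,III-3]: 1 consistent
V/I-1 aff ·: Vv|VV
V/I-2 aff ·: Vv|VV
V/II-1 aff I-1×I-2: Vv|VV
V/II-2 un ·: vv
V/II-3 aff I-1×I-2: Vv|VV
V/II-4 ? I-1×I-2: vv|Vv|VV
V/III-1 aff II-1×II-2: Vv
V/III-2 aff II-1×II-2: Vv
V/III-3 aff II-1×II-2: Vv
⇒ V over [I-1,I-2,II-1,II-2,II-3,II-4,III-1,III-2,III-3]: 29 consistent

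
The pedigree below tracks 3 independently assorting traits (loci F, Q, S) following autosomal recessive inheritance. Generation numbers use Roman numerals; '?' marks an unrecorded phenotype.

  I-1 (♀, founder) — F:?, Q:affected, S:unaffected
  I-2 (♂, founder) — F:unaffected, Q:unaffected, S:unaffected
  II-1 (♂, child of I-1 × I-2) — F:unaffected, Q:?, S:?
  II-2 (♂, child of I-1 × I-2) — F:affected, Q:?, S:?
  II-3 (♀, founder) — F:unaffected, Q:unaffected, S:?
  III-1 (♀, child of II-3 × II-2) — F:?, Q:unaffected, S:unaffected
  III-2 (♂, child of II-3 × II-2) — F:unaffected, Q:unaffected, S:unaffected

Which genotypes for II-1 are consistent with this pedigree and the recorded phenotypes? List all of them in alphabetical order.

II-1 ∈ {FF Qq SS, FF Qq Ss, FF Qq ss, FF qq SS, FF qq Ss, FF qq ss, Ff Qq SS, Ff Qq Ss, Ff Qq ss, Ff qq SS, Ff qq Ss, Ff qq ss}

F/I-1 ? ·: Ff|ff
F/I-2 un ·: Ff
F/II-1 un I-1×I-2: FF|Ff
F/II-2 aff I-1×I-2: ff
F/II-3 un ·: FF|Ff
F/III-1 ? II-3×II-2: Ff|ff
F/III-2 un II-3×II-2: Ff
⇒ F over [I-1,I-2,II-1,II-2,II-3,III-1,III-2]: 9 consistent
Q/I-1 aff ·: qq
Q/I-2 un ·: QQ|Qq
Q/II-1 ? I-1×I-2: Qq|qq
Q/II-2 ? I-1×I-2: Qq|qq
Q/II-3 un ·: QQ|Qq
Q/III-1 un II-3×II-2: QQ|Qq
Q/III-2 un II-3×II-2: QQ|Qq
⇒ Q over [I-1,I-2,II-1,II-2,II-3,III-1,III-2]: 28 consistent
S/I-1 un ·: SS|Ss
S/I-2 un ·: SS|Ss
S/II-1 ? I-1×I-2: SS|Ss|ss
S/II-2 ? I-1×I-2: SS|Ss|ss
S/II-3 ? ·: SS|Ss|ss
S/III-1 un II-3×II-2: SS|Ss
S/III-2 un II-3×II-2: SS|Ss
⇒ S over [I-1,I-2,II-1,II-2,II-3,III-1,III-2]: 117 consistent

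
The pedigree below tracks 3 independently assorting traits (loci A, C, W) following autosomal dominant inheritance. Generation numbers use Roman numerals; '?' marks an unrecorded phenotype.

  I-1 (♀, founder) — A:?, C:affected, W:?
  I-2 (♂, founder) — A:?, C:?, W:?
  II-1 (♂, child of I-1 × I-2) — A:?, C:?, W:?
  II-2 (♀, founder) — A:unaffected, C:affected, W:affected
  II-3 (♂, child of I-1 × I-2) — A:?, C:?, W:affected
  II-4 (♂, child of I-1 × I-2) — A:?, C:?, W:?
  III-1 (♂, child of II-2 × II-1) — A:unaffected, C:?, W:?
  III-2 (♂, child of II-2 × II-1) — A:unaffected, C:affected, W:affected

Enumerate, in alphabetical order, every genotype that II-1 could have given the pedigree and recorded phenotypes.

A/I-1 ? ·: aa|Aa|AA
A/I-2 ? ·: aa|Aa|AA
A/II-1 ? I-1×I-2: aa|Aa
A/II-2 un ·: aa
A/II-3 ? I-1×I-2: aa|Aa|AA
A/II-4 ? I-1×I-2: aa|Aa|AA
A/III-1 un II-2×II-1: aa
A/III-2 un II-2×II-1: aa
⇒ A over [I-1,I-2,II-1,II-2,II-3,II-4,III-1,III-2]: 45 consistent
C/I-1 aff ·: Cc|CC
C/I-2 ? ·: cc|Cc|CC
C/II-1 ? I-1×I-2: cc|Cc|CC
C/II-2 aff ·: Cc|CC
C/II-3 ? I-1×I-2: cc|Cc|CC
C/II-4 ? I-1×I-2: cc|Cc|CC
C/III-1 ? II-2×II-1: cc|Cc|CC
C/III-2 aff II-2×II-1: Cc|CC
⇒ C over [I-1,I-2,II-1,II-2,II-3,II-4,III-1,III-2]: 349 consistent
W/I-1 ? ·: ww|Ww|WW
W/I-2 ? ·: ww|Ww|WW
W/II-1 ? I-1×I-2: ww|Ww|WW
W/II-2 aff ·: Ww|WW
W/II-3 aff I-1×I-2: Ww|WW
W/II-4 ? I-1×I-2: ww|Ww|WW
W/III-1 ? II-2×II-1: ww|Ww|WW
W/III-2 aff II-2×II-1: Ww|WW
⇒ W over [I-1,I-2,II-1,II-2,II-3,II-4,III-1,III-2]: 305 consistent

II-1 ∈ {Aa CC WW, Aa CC Ww, Aa CC ww, Aa Cc WW, Aa Cc Ww, Aa Cc ww, Aa cc WW, Aa cc Ww, Aa cc ww, aa CC WW, aa CC Ww, aa CC ww, aa Cc WW, aa Cc Ww, aa Cc ww, aa cc WW, aa cc Ww, aa cc ww}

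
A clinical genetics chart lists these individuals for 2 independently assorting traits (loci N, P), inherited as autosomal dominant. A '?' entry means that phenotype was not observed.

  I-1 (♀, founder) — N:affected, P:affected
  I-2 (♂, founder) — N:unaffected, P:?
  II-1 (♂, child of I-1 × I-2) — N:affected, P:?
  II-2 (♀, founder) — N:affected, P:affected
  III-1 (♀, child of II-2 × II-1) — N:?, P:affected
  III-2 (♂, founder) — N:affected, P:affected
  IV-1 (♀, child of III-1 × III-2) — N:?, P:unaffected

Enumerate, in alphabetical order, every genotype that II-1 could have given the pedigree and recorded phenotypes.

N/I-1 aff ·: Nn|NN
N/I-2 un ·: nn
N/II-1 aff I-1×I-2: Nn
N/II-2 aff ·: Nn|NN
N/III-1 ? II-2×II-1: nn|Nn|NN
N/III-2 aff ·: Nn|NN
N/IV-1 ? III-1×III-2: nn|Nn|NN
⇒ N over [I-1,I-2,II-1,II-2,III-1,III-2,IV-1]: 38 consistent
P/I-1 aff ·: Pp|PP
P/I-2 ? ·: pp|Pp|PP
P/II-1 ? I-1×I-2: pp|Pp|PP
P/II-2 aff ·: Pp|PP
P/III-1 aff II-2×II-1: Pp
P/III-2 aff ·: Pp
P/IV-1 un III-1×III-2: pp
⇒ P over [I-1,I-2,II-1,II-2,III-1,III-2,IV-1]: 18 consistent

II-1 ∈ {Nn PP, Nn Pp, Nn pp}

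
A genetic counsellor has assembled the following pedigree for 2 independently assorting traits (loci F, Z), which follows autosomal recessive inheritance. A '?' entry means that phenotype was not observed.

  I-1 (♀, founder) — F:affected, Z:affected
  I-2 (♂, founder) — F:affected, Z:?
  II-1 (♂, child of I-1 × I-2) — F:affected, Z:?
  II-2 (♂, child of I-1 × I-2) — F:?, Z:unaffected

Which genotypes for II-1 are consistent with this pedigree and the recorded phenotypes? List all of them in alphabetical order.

F/I-1 aff ·: ff
F/I-2 aff ·: ff
F/II-1 aff I-1×I-2: ff
F/II-2 ? I-1×I-2: ff
⇒ F over [I-1,I-2,II-1,II-2]: 1 consistent
Z/I-1 aff ·: zz
Z/I-2 ? ·: ZZ|Zz
Z/II-1 ? I-1×I-2: Zz|zz
Z/II-2 un I-1×I-2: Zz
⇒ Z over [I-1,I-2,II-1,II-2]: 3 consistent

II-1 ∈ {ff Zz, ff zz}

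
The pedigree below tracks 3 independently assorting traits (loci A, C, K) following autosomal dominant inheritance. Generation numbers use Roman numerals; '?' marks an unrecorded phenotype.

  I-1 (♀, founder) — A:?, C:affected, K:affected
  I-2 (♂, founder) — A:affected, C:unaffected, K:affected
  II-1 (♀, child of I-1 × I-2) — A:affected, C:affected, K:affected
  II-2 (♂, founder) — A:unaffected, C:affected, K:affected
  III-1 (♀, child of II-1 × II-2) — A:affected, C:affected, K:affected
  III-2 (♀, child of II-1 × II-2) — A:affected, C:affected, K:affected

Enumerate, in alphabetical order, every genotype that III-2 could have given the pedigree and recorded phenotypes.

A/I-1 ? ·: aa|Aa|AA
A/I-2 aff ·: Aa|AA
A/II-1 aff I-1×I-2: Aa|AA
A/II-2 un ·: aa
A/III-1 aff II-1×II-2: Aa
A/III-2 aff II-1×II-2: Aa
⇒ A over [I-1,I-2,II-1,II-2,III-1,III-2]: 9 consistent
C/I-1 aff ·: Cc|CC
C/I-2 un ·: cc
C/II-1 aff I-1×I-2: Cc
C/II-2 aff ·: Cc|CC
C/III-1 aff II-1×II-2: Cc|CC
C/III-2 aff II-1×II-2: Cc|CC
⇒ C over [I-1,I-2,II-1,II-2,III-1,III-2]: 16 consistent
K/I-1 aff ·: Kk|KK
K/I-2 aff ·: Kk|KK
K/II-1 aff I-1×I-2: Kk|KK
K/II-2 aff ·: Kk|KK
K/III-1 aff II-1×II-2: Kk|KK
K/III-2 aff II-1×II-2: Kk|KK
⇒ K over [I-1,I-2,II-1,II-2,III-1,III-2]: 44 consistent

III-2 ∈ {Aa CC KK, Aa CC Kk, Aa Cc KK, Aa Cc Kk}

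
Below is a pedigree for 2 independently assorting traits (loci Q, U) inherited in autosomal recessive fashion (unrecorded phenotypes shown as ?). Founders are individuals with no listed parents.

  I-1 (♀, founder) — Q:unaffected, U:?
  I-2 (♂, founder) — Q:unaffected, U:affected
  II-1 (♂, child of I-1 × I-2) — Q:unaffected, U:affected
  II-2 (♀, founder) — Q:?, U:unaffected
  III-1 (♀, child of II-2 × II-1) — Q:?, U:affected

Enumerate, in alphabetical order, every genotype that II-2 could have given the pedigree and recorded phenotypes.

II-2 ∈ {QQ Uu, Qq Uu, qq Uu}

Q/I-1 un ·: QQ|Qq
Q/I-2 un ·: QQ|Qq
Q/II-1 un I-1×I-2: QQ|Qq
Q/II-2 ? ·: QQ|Qq|qq
Q/III-1 ? II-2×II-1: QQ|Qq|qq
⇒ Q over [I-1,I-2,II-1,II-2,III-1]: 37 consistent
U/I-1 ? ·: Uu|uu
U/I-2 aff ·: uu
U/II-1 aff I-1×I-2: uu
U/II-2 un ·: Uu
U/III-1 aff II-2×II-1: uu
⇒ U over [I-1,I-2,II-1,II-2,III-1]: 2 consistent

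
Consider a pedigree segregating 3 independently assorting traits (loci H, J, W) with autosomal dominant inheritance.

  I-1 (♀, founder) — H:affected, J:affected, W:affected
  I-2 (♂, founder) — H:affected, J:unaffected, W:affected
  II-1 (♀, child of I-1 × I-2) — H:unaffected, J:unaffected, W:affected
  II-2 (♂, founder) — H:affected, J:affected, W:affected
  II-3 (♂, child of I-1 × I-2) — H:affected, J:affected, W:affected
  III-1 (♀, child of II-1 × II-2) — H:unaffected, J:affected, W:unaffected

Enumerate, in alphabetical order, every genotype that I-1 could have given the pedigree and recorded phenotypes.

I-1 ∈ {Hh Jj WW, Hh Jj Ww}

H/I-1 aff ·: Hh
H/I-2 aff ·: Hh
H/II-1 un I-1×I-2: hh
H/II-2 aff ·: Hh
H/II-3 aff I-1×I-2: Hh|HH
H/III-1 un II-1×II-2: hh
⇒ H over [I-1,I-2,II-1,II-2,II-3,III-1]: 2 consistent
J/I-1 aff ·: Jj
J/I-2 un ·: jj
J/II-1 un I-1×I-2: jj
J/II-2 aff ·: Jj|JJ
J/II-3 aff I-1×I-2: Jj
J/III-1 aff II-1×II-2: Jj
⇒ J over [I-1,I-2,II-1,II-2,II-3,III-1]: 2 consistent
W/I-1 aff ·: Ww|WW
W/I-2 aff ·: Ww|WW
W/II-1 aff I-1×I-2: Ww
W/II-2 aff ·: Ww
W/II-3 aff I-1×I-2: Ww|WW
W/III-1 un II-1×II-2: ww
⇒ W over [I-1,I-2,II-1,II-2,II-3,III-1]: 6 consistent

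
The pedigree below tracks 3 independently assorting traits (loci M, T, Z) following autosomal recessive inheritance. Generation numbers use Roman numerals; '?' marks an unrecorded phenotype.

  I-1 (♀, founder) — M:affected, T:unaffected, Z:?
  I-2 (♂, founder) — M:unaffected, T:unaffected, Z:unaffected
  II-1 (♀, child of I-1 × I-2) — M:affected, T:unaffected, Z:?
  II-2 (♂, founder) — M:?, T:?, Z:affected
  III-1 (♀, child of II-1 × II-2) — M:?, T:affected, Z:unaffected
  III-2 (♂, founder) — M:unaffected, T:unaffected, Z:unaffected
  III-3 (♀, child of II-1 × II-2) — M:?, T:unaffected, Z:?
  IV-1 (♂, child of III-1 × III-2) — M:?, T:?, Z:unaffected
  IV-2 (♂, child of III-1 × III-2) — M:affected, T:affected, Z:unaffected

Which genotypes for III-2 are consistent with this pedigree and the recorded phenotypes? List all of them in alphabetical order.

III-2 ∈ {Mm Tt ZZ, Mm Tt Zz}

M/I-1 aff ·: mm
M/I-2 un ·: Mm
M/II-1 aff I-1×I-2: mm
M/II-2 ? ·: MM|Mm|mm
M/III-1 ? II-1×II-2: Mm|mm
M/III-2 un ·: Mm
M/III-3 ? II-1×II-2: Mm|mm
M/IV-1 ? III-1×III-2: MM|Mm|mm
M/IV-2 aff III-1×III-2: mm
⇒ M over [I-1,I-2,II-1,II-2,III-1,III-2,III-3,IV-1,IV-2]: 15 consistent
T/I-1 un ·: TT|Tt
T/I-2 un ·: TT|Tt
T/II-1 un I-1×I-2: Tt
T/II-2 ? ·: Tt|tt
T/III-1 aff II-1×II-2: tt
T/III-2 un ·: Tt
T/III-3 un II-1×II-2: TT|Tt
T/IV-1 ? III-1×III-2: Tt|tt
T/IV-2 aff III-1×III-2: tt
⇒ T over [I-1,I-2,II-1,II-2,III-1,III-2,III-3,IV-1,IV-2]: 18 consistent
Z/I-1 ? ·: ZZ|Zz|zz
Z/I-2 un ·: ZZ|Zz
Z/II-1 ? I-1×I-2: ZZ|Zz
Z/II-2 aff ·: zz
Z/III-1 un II-1×II-2: Zz
Z/III-2 un ·: ZZ|Zz
Z/III-3 ? II-1×II-2: Zz|zz
Z/IV-1 un III-1×III-2: ZZ|Zz
Z/IV-2 un III-1×III-2: ZZ|Zz
⇒ Z over [I-1,I-2,II-1,II-2,III-1,III-2,III-3,IV-1,IV-2]: 112 consistent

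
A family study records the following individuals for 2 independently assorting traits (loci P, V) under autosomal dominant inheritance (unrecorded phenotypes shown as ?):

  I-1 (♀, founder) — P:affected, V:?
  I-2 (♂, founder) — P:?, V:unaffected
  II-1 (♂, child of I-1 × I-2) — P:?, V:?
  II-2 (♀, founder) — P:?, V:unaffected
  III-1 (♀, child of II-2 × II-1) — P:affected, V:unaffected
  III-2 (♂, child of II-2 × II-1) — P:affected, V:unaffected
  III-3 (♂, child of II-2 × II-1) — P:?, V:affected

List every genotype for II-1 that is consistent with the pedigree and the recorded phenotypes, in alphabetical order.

II-1 ∈ {PP Vv, Pp Vv, pp Vv}

P/I-1 aff ·: Pp|PP
P/I-2 ? ·: pp|Pp|PP
P/II-1 ? I-1×I-2: pp|Pp|PP
P/II-2 ? ·: pp|Pp|PP
P/III-1 aff II-2×II-1: Pp|PP
P/III-2 aff II-2×II-1: Pp|PP
P/III-3 ? II-2×II-1: pp|Pp|PP
⇒ P over [I-1,I-2,II-1,II-2,III-1,III-2,III-3]: 156 consistent
V/I-1 ? ·: Vv|VV
V/I-2 un ·: vv
V/II-1 ? I-1×I-2: Vv
V/II-2 un ·: vv
V/III-1 un II-2×II-1: vv
V/III-2 un II-2×II-1: vv
V/III-3 aff II-2×II-1: Vv
⇒ V over [I-1,I-2,II-1,II-2,III-1,III-2,III-3]: 2 consistent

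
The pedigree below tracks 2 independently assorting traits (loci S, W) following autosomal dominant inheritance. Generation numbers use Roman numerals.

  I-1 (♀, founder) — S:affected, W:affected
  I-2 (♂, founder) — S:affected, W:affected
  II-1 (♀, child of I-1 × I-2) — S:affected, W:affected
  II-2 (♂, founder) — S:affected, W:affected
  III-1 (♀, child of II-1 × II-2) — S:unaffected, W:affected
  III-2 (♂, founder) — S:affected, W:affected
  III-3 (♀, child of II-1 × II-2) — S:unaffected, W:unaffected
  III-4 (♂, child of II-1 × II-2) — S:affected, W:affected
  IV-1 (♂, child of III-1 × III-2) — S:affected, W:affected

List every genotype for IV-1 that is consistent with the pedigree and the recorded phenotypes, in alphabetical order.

S/I-1 aff ·: Ss|SS
S/I-2 aff ·: Ss|SS
S/II-1 aff I-1×I-2: Ss
S/II-2 aff ·: Ss
S/III-1 un II-1×II-2: ss
S/III-2 aff ·: Ss|SS
S/III-3 un II-1×II-2: ss
S/III-4 aff II-1×II-2: Ss|SS
S/IV-1 aff III-1×III-2: Ss
⇒ S over [I-1,I-2,II-1,II-2,III-1,III-2,III-3,III-4,IV-1]: 12 consistent
W/I-1 aff ·: Ww|WW
W/I-2 aff ·: Ww|WW
W/II-1 aff I-1×I-2: Ww
W/II-2 aff ·: Ww
W/III-1 aff II-1×II-2: Ww|WW
W/III-2 aff ·: Ww|WW
W/III-3 un II-1×II-2: ww
W/III-4 aff II-1×II-2: Ww|WW
W/IV-1 aff III-1×III-2: Ww|WW
⇒ W over [I-1,I-2,II-1,II-2,III-1,III-2,III-3,III-4,IV-1]: 42 consistent

IV-1 ∈ {Ss WW, Ss Ww}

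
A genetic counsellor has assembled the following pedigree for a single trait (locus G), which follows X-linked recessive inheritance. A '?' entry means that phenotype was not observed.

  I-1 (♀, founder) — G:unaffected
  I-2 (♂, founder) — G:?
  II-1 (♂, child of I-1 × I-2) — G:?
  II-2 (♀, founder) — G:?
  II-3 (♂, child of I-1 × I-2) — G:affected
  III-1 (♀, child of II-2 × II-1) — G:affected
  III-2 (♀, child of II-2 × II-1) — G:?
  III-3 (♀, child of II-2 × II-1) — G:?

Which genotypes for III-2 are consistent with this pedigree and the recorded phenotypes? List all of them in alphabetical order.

III-2 ∈ {X^GX^g, X^gX^g}

G/I-1 un ·: X^GX^g
G/I-2 ? ·: X^GY|X^gY
G/II-1 ? I-1×I-2: X^gY
G/II-2 ? ·: X^GX^g|X^gX^g
G/II-3 aff I-1×I-2: X^gY
G/III-1 aff II-2×II-1: X^gX^g
G/III-2 ? II-2×II-1: X^GX^g|X^gX^g
G/III-3 ? II-2×II-1: X^GX^g|X^gX^g
⇒ G over [I-1,I-2,II-1,II-2,II-3,III-1,III-2,III-3]: 10 consistent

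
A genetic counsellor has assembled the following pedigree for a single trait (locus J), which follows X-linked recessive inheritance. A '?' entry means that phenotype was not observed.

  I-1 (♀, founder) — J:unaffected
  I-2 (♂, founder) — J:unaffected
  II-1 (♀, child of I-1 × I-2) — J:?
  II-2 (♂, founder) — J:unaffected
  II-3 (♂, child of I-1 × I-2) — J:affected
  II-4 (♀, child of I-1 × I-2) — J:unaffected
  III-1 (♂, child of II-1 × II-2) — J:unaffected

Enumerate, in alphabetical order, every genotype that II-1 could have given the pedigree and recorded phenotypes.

J/I-1 un ·: X^JX^j
J/I-2 un ·: X^JY
J/II-1 ? I-1×I-2: X^JX^J|X^JX^j
J/II-2 un ·: X^JY
J/II-3 aff I-1×I-2: X^jY
J/II-4 un I-1×I-2: X^JX^J|X^JX^j
J/III-1 un II-1×II-2: X^JY
⇒ J over [I-1,I-2,II-1,II-2,II-3,II-4,III-1]: 4 consistent

II-1 ∈ {X^JX^J, X^JX^j}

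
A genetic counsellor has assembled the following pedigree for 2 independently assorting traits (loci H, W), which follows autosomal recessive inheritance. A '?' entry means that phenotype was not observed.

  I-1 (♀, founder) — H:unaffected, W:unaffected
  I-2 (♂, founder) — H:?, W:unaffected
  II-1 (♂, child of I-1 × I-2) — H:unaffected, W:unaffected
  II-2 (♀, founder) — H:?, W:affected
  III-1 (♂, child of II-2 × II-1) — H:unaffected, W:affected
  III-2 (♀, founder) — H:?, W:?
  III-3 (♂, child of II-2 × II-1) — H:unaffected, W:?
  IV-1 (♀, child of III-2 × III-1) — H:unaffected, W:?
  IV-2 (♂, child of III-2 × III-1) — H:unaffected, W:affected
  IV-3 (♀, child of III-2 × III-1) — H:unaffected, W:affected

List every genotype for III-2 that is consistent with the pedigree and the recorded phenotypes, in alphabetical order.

H/I-1 un ·: HH|Hh
H/I-2 ? ·: HH|Hh|hh
H/II-1 un I-1×I-2: HH|Hh
H/II-2 ? ·: HH|Hh|hh
H/III-1 un II-2×II-1: HH|Hh
H/III-2 ? ·: HH|Hh|hh
H/III-3 un II-2×II-1: HH|Hh
H/IV-1 un III-2×III-1: HH|Hh
H/IV-2 un III-2×III-1: HH|Hh
H/IV-3 un III-2×III-1: HH|Hh
⇒ H over [I-1,I-2,II-1,II-2,III-1,III-2,III-3,IV-1,IV-2,IV-3]: 949 consistent
W/I-1 un ·: WW|Ww
W/I-2 un ·: WW|Ww
W/II-1 un I-1×I-2: Ww
W/II-2 aff ·: ww
W/III-1 aff II-2×II-1: ww
W/III-2 ? ·: Ww|ww
W/III-3 ? II-2×II-1: Ww|ww
W/IV-1 ? III-2×III-1: Ww|ww
W/IV-2 aff III-2×III-1: ww
W/IV-3 aff III-2×III-1: ww
⇒ W over [I-1,I-2,II-1,II-2,III-1,III-2,III-3,IV-1,IV-2,IV-3]: 18 consistent

III-2 ∈ {HH Ww, HH ww, Hh Ww, Hh ww, hh Ww, hh ww}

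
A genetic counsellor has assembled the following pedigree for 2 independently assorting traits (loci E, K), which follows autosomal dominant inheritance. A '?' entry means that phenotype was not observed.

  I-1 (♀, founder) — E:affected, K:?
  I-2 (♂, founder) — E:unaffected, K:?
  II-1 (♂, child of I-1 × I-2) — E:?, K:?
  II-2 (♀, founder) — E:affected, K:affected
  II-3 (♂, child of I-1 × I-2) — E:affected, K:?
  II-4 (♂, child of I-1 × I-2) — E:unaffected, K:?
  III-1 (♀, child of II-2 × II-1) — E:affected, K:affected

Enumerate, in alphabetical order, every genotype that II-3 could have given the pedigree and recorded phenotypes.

II-3 ∈ {Ee KK, Ee Kk, Ee kk}

E/I-1 aff ·: Ee
E/I-2 un ·: ee
E/II-1 ? I-1×I-2: ee|Ee
E/II-2 aff ·: Ee|EE
E/II-3 aff I-1×I-2: Ee
E/II-4 un I-1×I-2: ee
E/III-1 aff II-2×II-1: Ee|EE
⇒ E over [I-1,I-2,II-1,II-2,II-3,II-4,III-1]: 6 consistent
K/I-1 ? ·: kk|Kk|KK
K/I-2 ? ·: kk|Kk|KK
K/II-1 ? I-1×I-2: kk|Kk|KK
K/II-2 aff ·: Kk|KK
K/II-3 ? I-1×I-2: kk|Kk|KK
K/II-4 ? I-1×I-2: kk|Kk|KK
K/III-1 aff II-2×II-1: Kk|KK
⇒ K over [I-1,I-2,II-1,II-2,II-3,II-4,III-1]: 198 consistent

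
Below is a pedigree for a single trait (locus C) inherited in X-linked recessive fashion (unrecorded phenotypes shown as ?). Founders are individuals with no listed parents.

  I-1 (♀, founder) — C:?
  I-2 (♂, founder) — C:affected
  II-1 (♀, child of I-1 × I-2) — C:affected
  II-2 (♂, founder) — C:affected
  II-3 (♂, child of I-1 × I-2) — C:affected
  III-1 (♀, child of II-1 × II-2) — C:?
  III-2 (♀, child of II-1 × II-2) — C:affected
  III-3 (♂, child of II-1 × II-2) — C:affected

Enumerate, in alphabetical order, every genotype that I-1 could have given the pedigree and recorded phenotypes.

C/I-1 ? ·: X^CX^c|X^cX^c
C/I-2 aff ·: X^cY
C/II-1 aff I-1×I-2: X^cX^c
C/II-2 aff ·: X^cY
C/II-3 aff I-1×I-2: X^cY
C/III-1 ? II-1×II-2: X^cX^c
C/III-2 aff II-1×II-2: X^cX^c
C/III-3 aff II-1×II-2: X^cY
⇒ C over [I-1,I-2,II-1,II-2,II-3,III-1,III-2,III-3]: 2 consistent

I-1 ∈ {X^CX^c, X^cX^c}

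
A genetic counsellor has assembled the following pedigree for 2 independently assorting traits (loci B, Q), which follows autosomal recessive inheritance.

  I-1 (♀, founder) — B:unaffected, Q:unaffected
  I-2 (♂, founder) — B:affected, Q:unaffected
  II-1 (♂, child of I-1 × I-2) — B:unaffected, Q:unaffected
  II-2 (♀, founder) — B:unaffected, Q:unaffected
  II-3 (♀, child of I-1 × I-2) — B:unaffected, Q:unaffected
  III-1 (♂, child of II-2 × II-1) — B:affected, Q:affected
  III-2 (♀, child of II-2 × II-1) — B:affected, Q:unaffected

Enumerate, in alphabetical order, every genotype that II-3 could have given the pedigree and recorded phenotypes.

II-3 ∈ {Bb QQ, Bb Qq}

B/I-1 un ·: BB|Bb
B/I-2 aff ·: bb
B/II-1 un I-1×I-2: Bb
B/II-2 un ·: Bb
B/II-3 un I-1×I-2: Bb
B/III-1 aff II-2×II-1: bb
B/III-2 aff II-2×II-1: bb
⇒ B over [I-1,I-2,II-1,II-2,II-3,III-1,III-2]: 2 consistent
Q/I-1 un ·: QQ|Qq
Q/I-2 un ·: QQ|Qq
Q/II-1 un I-1×I-2: Qq
Q/II-2 un ·: Qq
Q/II-3 un I-1×I-2: QQ|Qq
Q/III-1 aff II-2×II-1: qq
Q/III-2 un II-2×II-1: QQ|Qq
⇒ Q over [I-1,I-2,II-1,II-2,II-3,III-1,III-2]: 12 consistent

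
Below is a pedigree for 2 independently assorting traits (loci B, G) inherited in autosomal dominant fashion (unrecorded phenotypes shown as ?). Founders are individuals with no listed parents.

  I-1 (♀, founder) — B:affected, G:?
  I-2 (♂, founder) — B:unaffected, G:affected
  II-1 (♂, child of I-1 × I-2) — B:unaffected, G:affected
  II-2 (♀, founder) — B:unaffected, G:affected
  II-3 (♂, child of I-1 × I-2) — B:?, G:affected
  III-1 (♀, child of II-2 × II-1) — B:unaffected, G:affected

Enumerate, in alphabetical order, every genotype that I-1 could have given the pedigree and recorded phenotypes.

B/I-1 aff ·: Bb
B/I-2 un ·: bb
B/II-1 un I-1×I-2: bb
B/II-2 un ·: bb
B/II-3 ? I-1×I-2: bb|Bb
B/III-1 un II-2×II-1: bb
⇒ B over [I-1,I-2,II-1,II-2,II-3,III-1]: 2 consistent
G/I-1 ? ·: gg|Gg|GG
G/I-2 aff ·: Gg|GG
G/II-1 aff I-1×I-2: Gg|GG
G/II-2 aff ·: Gg|GG
G/II-3 aff I-1×I-2: Gg|GG
G/III-1 aff II-2×II-1: Gg|GG
⇒ G over [I-1,I-2,II-1,II-2,II-3,III-1]: 53 consistent

I-1 ∈ {Bb GG, Bb Gg, Bb gg}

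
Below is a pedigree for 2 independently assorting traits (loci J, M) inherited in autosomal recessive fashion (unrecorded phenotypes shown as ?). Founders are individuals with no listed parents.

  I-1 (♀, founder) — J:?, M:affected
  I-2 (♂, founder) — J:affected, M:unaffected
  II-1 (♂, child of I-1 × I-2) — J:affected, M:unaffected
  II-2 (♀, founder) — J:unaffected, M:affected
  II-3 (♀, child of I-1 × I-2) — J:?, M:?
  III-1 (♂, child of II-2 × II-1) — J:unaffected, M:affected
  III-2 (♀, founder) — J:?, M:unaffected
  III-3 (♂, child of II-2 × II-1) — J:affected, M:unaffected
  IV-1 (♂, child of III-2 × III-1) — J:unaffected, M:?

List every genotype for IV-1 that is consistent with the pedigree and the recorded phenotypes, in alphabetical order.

IV-1 ∈ {JJ Mm, JJ mm, Jj Mm, Jj mm}

J/I-1 ? ·: Jj|jj
J/I-2 aff ·: jj
J/II-1 aff I-1×I-2: jj
J/II-2 un ·: Jj
J/II-3 ? I-1×I-2: Jj|jj
J/III-1 un II-2×II-1: Jj
J/III-2 ? ·: JJ|Jj|jj
J/III-3 aff II-2×II-1: jj
J/IV-1 un III-2×III-1: JJ|Jj
⇒ J over [I-1,I-2,II-1,II-2,II-3,III-1,III-2,III-3,IV-1]: 15 consistent
M/I-1 aff ·: mm
M/I-2 un ·: MM|Mm
M/II-1 un I-1×I-2: Mm
M/II-2 aff ·: mm
M/II-3 ? I-1×I-2: Mm|mm
M/III-1 aff II-2×II-1: mm
M/III-2 un ·: MM|Mm
M/III-3 un II-2×II-1: Mm
M/IV-1 ? III-2×III-1: Mm|mm
⇒ M over [I-1,I-2,II-1,II-2,II-3,III-1,III-2,III-3,IV-1]: 9 consistent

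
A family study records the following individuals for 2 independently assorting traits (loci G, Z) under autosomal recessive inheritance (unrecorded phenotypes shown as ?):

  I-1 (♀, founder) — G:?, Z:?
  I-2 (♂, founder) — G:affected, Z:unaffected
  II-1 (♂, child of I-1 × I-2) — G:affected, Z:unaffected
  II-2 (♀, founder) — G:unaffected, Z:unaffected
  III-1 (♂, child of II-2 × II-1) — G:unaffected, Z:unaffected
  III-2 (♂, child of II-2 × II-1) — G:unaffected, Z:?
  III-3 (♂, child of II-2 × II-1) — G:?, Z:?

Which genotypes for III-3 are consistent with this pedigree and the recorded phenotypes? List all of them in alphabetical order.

III-3 ∈ {Gg ZZ, Gg Zz, Gg zz, gg ZZ, gg Zz, gg zz}

G/I-1 ? ·: Gg|gg
G/I-2 aff ·: gg
G/II-1 aff I-1×I-2: gg
G/II-2 un ·: GG|Gg
G/III-1 un II-2×II-1: Gg
G/III-2 un II-2×II-1: Gg
G/III-3 ? II-2×II-1: Gg|gg
⇒ G over [I-1,I-2,II-1,II-2,III-1,III-2,III-3]: 6 consistent
Z/I-1 ? ·: ZZ|Zz|zz
Z/I-2 un ·: ZZ|Zz
Z/II-1 un I-1×I-2: ZZ|Zz
Z/II-2 un ·: ZZ|Zz
Z/III-1 un II-2×II-1: ZZ|Zz
Z/III-2 ? II-2×II-1: ZZ|Zz|zz
Z/III-3 ? II-2×II-1: ZZ|Zz|zz
⇒ Z over [I-1,I-2,II-1,II-2,III-1,III-2,III-3]: 166 consistent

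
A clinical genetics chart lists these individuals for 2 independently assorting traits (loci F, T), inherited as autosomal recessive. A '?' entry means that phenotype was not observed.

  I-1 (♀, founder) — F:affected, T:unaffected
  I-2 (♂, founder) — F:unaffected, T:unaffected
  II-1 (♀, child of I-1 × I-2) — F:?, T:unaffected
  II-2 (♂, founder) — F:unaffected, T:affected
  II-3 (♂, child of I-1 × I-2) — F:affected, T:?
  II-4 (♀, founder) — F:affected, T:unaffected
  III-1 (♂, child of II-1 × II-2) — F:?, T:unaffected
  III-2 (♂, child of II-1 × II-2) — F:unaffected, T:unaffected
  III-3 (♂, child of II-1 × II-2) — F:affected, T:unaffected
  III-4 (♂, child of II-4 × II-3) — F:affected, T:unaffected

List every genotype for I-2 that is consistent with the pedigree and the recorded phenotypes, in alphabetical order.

I-2 ∈ {Ff TT, Ff Tt}

F/I-1 aff ·: ff
F/I-2 un ·: Ff
F/II-1 ? I-1×I-2: Ff|ff
F/II-2 un ·: Ff
F/II-3 aff I-1×I-2: ff
F/II-4 aff ·: ff
F/III-1 ? II-1×II-2: FF|Ff|ff
F/III-2 un II-1×II-2: FF|Ff
F/III-3 aff II-1×II-2: ff
F/III-4 aff II-4×II-3: ff
⇒ F over [I-1,I-2,II-1,II-2,II-3,II-4,III-1,III-2,III-3,III-4]: 8 consistent
T/I-1 un ·: TT|Tt
T/I-2 un ·: TT|Tt
T/II-1 un I-1×I-2: TT|Tt
T/II-2 aff ·: tt
T/II-3 ? I-1×I-2: TT|Tt|tt
T/II-4 un ·: TT|Tt
T/III-1 un II-1×II-2: Tt
T/III-2 un II-1×II-2: Tt
T/III-3 un II-1×II-2: Tt
T/III-4 un II-4×II-3: TT|Tt
⇒ T over [I-1,I-2,II-1,II-2,II-3,II-4,III-1,III-2,III-3,III-4]: 49 consistent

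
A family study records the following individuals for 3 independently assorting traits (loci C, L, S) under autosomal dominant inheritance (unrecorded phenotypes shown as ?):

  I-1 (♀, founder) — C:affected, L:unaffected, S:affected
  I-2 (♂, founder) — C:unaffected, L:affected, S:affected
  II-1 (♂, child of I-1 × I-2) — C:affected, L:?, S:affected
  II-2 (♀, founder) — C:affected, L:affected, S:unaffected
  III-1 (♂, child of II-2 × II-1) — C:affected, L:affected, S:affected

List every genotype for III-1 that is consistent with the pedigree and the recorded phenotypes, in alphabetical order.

C/I-1 aff ·: Cc|CC
C/I-2 un ·: cc
C/II-1 aff I-1×I-2: Cc
C/II-2 aff ·: Cc|CC
C/III-1 aff II-2×II-1: Cc|CC
⇒ C over [I-1,I-2,II-1,II-2,III-1]: 8 consistent
L/I-1 un ·: ll
L/I-2 aff ·: Ll|LL
L/II-1 ? I-1×I-2: ll|Ll
L/II-2 aff ·: Ll|LL
L/III-1 aff II-2×II-1: Ll|LL
⇒ L over [I-1,I-2,II-1,II-2,III-1]: 10 consistent
S/I-1 aff ·: Ss|SS
S/I-2 aff ·: Ss|SS
S/II-1 aff I-1×I-2: Ss|SS
S/II-2 un ·: ss
S/III-1 aff II-2×II-1: Ss
⇒ S over [I-1,I-2,II-1,II-2,III-1]: 7 consistent

III-1 ∈ {CC LL Ss, CC Ll Ss, Cc LL Ss, Cc Ll Ss}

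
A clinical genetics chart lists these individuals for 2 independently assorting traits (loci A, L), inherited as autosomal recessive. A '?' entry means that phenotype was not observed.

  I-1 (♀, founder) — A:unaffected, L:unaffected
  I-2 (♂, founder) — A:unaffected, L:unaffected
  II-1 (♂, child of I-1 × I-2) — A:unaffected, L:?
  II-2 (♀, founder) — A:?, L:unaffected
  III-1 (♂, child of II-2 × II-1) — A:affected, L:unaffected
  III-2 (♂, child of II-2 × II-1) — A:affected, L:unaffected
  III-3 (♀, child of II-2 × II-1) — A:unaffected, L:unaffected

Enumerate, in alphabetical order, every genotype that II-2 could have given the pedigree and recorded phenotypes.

A/I-1 un ·: AA|Aa
A/I-2 un ·: AA|Aa
A/II-1 un I-1×I-2: Aa
A/II-2 ? ·: Aa|aa
A/III-1 aff II-2×II-1: aa
A/III-2 aff II-2×II-1: aa
A/III-3 un II-2×II-1: AA|Aa
⇒ A over [I-1,I-2,II-1,II-2,III-1,III-2,III-3]: 9 consistent
L/I-1 un ·: LL|Ll
L/I-2 un ·: LL|Ll
L/II-1 ? I-1×I-2: LL|Ll|ll
L/II-2 un ·: LL|Ll
L/III-1 un II-2×II-1: LL|Ll
L/III-2 un II-2×II-1: LL|Ll
L/III-3 un II-2×II-1: LL|Ll
⇒ L over [I-1,I-2,II-1,II-2,III-1,III-2,III-3]: 86 consistent

II-2 ∈ {Aa LL, Aa Ll, aa LL, aa Ll}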